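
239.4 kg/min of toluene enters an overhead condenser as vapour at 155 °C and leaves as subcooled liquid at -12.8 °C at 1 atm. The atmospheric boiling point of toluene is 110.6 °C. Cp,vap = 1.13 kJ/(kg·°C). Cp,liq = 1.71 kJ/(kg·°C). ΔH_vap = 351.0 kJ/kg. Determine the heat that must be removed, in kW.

Q_c = 2440 kW

vapour 155→110.6 °C: -50.172 kJ/kg
condensation at 110.6 °C: -351 kJ/kg
liquid 110.6→-12.8 °C: -211.01 kJ/kg
Δh = -50.172 + -351 + -211.01 = -612.19 kJ/kg
Q = ṁ·Δh = 239.4 kg/min × -612.19 kJ/kg = -146560 kJ/min
|Q| = 2442.6 kW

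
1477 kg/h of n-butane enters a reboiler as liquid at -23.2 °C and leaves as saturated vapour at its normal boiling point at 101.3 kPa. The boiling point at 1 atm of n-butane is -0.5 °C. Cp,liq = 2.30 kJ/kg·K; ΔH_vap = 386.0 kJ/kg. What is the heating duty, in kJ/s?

Q = 180 kJ/s

liquid -23.2→-0.5 °C: 52.21 kJ/kg
vaporisation at -0.5 °C: 386 kJ/kg
Δh = 52.21 + 386 = 438.21 kJ/kg
Q = ṁ·Δh = 1477 kg/h × 438.21 kJ/kg = 647240 kJ/h
|Q| = 179.79 kW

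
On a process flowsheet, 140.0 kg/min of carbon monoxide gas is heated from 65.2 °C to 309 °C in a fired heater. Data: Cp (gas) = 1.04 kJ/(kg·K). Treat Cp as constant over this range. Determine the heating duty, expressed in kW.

Q = 592 kW

Q = ṁ·Cp·ΔT = 140.0 × 1.04 × (309 − 65.2) = 35497 kJ/min
Converting: 35497 / 60 s = 591.62 kW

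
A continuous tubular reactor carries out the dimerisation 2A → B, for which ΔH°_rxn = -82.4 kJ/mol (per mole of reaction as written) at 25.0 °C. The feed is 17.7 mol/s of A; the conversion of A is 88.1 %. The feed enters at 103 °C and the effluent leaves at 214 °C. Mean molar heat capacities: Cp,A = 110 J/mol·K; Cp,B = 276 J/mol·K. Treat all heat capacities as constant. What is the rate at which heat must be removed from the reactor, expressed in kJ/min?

Extent of reaction ξ = 0.881 × 17.7 / 2 = 7.7969 mol/s
Reaction term: ξ·ΔH°_rxn = 7.7969 × -82.4 = -642.46 kJ/s
Sensible, feed 103→25 °C: -151.87 kJ/s
Outlet flows (mol/s): A 2.1063, B 7.7969
Sensible, products 25→214 °C: 450.5 kJ/s
Q = ΔH = -343.82 kJ/s = -343.82 kW
Heat removed = 20629 kJ/min

Q_out = 20600 kJ/min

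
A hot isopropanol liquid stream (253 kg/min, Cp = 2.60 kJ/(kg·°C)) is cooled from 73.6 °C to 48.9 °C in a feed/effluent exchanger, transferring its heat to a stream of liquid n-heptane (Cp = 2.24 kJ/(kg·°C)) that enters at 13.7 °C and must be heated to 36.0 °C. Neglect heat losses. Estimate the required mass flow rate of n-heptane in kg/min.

Heat released by hot stream: Q = 253 × 2.60 × (73.6 − 48.9) = 16248 kJ/min
Energy balance on cold side (adiabatic exchanger): Q = ṁ_c·Cp_c·(T_c,out − T_c,in)
ṁ_c = 16248 / [2.24 × (36.0 − 13.7)] = 325.27 kg/min

ṁ_c = 325 kg/min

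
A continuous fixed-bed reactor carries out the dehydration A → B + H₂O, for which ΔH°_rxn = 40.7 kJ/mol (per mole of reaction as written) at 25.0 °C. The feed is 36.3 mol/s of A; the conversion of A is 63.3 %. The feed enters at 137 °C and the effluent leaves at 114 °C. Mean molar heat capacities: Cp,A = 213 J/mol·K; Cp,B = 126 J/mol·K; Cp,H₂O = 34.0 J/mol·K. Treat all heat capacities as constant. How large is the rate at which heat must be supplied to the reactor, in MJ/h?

Q_in = 2340 MJ/h

Extent of reaction ξ = 0.633 × 36.3 = 22.978 mol/s
Reaction term: ξ·ΔH°_rxn = 22.978 × 40.7 = 935.2 kJ/s
Sensible, feed 137→25 °C: -865.97 kJ/s
Outlet flows (mol/s): A 13.322, B 22.978, H₂O 22.978
Sensible, products 25→114 °C: 579.75 kJ/s
Q = ΔH = 648.98 kJ/s = 648.98 kW
Heat supplied = 2336.3 MJ/h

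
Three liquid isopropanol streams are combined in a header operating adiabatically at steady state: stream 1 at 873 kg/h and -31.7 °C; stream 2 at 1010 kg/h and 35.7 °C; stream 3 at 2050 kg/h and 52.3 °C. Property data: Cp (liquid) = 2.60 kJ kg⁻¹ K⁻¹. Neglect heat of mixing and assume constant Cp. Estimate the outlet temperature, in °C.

Energy balance with Q = 0: Σ ṁᵢCp,ᵢ(T_out − Tᵢ) = 0
T_out = Σ ṁᵢCp,ᵢTᵢ / Σ ṁᵢCp,ᵢ
      = 300550 / 10226 = 29.392 °C

T_out = 29.4 °C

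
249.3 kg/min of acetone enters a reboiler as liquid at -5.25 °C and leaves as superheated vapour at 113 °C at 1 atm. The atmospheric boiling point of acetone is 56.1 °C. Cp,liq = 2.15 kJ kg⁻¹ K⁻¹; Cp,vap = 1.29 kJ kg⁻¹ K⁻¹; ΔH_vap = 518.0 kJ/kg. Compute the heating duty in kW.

liquid -5.25→56.1 °C: 131.9 kJ/kg
vaporisation at 56.1 °C: 518 kJ/kg
vapour 56.1→113 °C: 73.401 kJ/kg
Δh = 131.9 + 518 + 73.401 = 723.3 kJ/kg
Q = ṁ·Δh = 249.3 kg/min × 723.3 kJ/kg = 180320 kJ/min
|Q| = 3005.3 kW

Q = 3010 kW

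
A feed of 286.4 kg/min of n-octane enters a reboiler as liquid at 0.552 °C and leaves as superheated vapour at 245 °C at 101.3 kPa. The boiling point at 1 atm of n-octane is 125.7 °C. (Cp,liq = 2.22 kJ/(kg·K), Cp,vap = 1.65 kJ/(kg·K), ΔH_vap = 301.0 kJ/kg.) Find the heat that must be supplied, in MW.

Q = 3.70 MW

liquid 0.552→125.7 °C: 277.83 kJ/kg
vaporisation at 125.7 °C: 301 kJ/kg
vapour 125.7→245 °C: 196.84 kJ/kg
Δh = 277.83 + 301 + 196.84 = 775.67 kJ/kg
Q = ṁ·Δh = 286.4 kg/min × 775.67 kJ/kg = 222150 kJ/min
|Q| = 3702.5 kW = 3.7025 MW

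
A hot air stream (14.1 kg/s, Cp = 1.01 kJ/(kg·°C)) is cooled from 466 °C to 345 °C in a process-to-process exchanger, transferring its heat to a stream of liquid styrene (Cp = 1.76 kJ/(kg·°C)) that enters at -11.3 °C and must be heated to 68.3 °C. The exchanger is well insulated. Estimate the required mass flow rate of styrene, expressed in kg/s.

Heat released by hot stream: Q = 14.1 × 1.01 × (466 − 345) = 1723.2 kJ/s
Energy balance on cold side (adiabatic exchanger): Q = ṁ_c·Cp_c·(T_c,out − T_c,in)
ṁ_c = 1723.2 / [1.76 × (68.3 − -11.3)] = 12.3 kg/s

ṁ_c = 12.3 kg/s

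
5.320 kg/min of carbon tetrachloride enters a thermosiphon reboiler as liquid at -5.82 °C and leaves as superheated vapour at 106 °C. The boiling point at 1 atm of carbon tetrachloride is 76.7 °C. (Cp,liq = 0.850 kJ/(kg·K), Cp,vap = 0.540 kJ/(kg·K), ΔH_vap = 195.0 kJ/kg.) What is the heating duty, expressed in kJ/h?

Q = 89700 kJ/h

liquid -5.82→76.7 °C: 70.142 kJ/kg
vaporisation at 76.7 °C: 195 kJ/kg
vapour 76.7→106 °C: 15.822 kJ/kg
Δh = 70.142 + 195 + 15.822 = 280.96 kJ/kg
Q = ṁ·Δh = 5.320 kg/min × 280.96 kJ/kg = 1494.7 kJ/min
|Q| = 24.912 kW = 89684 kJ/h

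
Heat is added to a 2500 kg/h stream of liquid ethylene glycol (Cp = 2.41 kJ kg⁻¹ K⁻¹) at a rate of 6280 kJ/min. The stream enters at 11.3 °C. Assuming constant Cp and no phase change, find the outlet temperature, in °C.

T_out = 73.8 °C

Q = 6280 kJ/min = 376800 kJ/h
ΔT = Q/(ṁ·Cp) = 376800/(2500×2.41) = 62.539 K
T_out = 11.3 + 62.539 = 73.839 °C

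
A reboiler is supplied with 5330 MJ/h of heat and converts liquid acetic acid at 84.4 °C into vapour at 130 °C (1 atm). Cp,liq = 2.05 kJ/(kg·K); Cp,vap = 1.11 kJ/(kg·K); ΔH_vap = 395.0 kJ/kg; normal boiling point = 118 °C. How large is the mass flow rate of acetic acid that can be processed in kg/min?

Δh = 2.05×(118−84.4) + 395.0 + 1.11×(130−118) = 477.2 kJ/kg
Q = 5330 MJ/h = 1480.6 kJ/s = 88833 kJ/min
ṁ = Q/Δh = 88833 / 477.2 = 186.16 kg/min

ṁ = 186 kg/min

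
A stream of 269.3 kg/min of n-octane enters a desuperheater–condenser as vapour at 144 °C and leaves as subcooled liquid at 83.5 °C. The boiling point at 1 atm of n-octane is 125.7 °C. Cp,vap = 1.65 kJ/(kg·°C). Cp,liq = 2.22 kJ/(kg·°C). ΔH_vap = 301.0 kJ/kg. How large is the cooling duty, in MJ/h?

Q_c = 6870 MJ/h

vapour 144→125.7 °C: -30.195 kJ/kg
condensation at 125.7 °C: -301 kJ/kg
liquid 125.7→83.5 °C: -93.684 kJ/kg
Δh = -30.195 + -301 + -93.684 = -424.88 kJ/kg
Q = ṁ·Δh = 269.3 kg/min × -424.88 kJ/kg = -114420 kJ/min
|Q| = 1907 kW = 6865.2 MJ/h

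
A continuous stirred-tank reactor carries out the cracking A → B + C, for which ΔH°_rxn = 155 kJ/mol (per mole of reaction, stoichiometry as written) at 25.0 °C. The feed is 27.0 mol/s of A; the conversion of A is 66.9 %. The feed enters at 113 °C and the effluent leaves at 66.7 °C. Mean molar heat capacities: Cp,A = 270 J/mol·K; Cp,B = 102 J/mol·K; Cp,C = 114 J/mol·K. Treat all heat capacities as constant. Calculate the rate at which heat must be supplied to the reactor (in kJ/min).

Extent of reaction ξ = 0.669 × 27.0 = 18.063 mol/s
Reaction term: ξ·ΔH°_rxn = 18.063 × 155 = 2799.8 kJ/s
Sensible, feed 113→25 °C: -641.52 kJ/s
Outlet flows (mol/s): A 8.937, B 18.063, C 18.063
Sensible, products 25→66.7 °C: 263.32 kJ/s
Q = ΔH = 2421.6 kJ/s = 2421.6 kW
Heat supplied = 145290 kJ/min

Q_in = 145000 kJ/min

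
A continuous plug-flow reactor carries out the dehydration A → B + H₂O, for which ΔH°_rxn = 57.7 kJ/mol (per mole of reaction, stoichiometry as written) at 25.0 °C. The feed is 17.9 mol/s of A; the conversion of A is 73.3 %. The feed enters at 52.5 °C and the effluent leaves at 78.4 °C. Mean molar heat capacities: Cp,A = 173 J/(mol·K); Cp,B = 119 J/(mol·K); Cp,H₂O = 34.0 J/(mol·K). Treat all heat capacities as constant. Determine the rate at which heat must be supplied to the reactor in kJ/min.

Extent of reaction ξ = 0.733 × 17.9 = 13.121 mol/s
Reaction term: ξ·ΔH°_rxn = 13.121 × 57.7 = 757.06 kJ/s
Sensible, feed 52.5→25 °C: -85.159 kJ/s
Outlet flows (mol/s): A 4.7793, B 13.121, H₂O 13.121
Sensible, products 25→78.4 °C: 151.35 kJ/s
Q = ΔH = 823.26 kJ/s = 823.26 kW
Heat supplied = 49395 kJ/min

Q_in = 49400 kJ/min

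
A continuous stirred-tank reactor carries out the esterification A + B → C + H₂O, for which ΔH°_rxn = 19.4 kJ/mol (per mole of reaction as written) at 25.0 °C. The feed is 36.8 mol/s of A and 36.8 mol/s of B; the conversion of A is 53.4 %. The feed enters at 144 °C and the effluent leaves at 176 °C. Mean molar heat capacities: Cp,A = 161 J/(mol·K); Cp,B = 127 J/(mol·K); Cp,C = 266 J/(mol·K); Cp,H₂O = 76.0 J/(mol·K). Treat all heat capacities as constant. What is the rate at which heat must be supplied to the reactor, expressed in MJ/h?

Q_in = 3170 MJ/h

Extent of reaction ξ = 0.534 × 36.8 = 19.651 mol/s
Reaction term: ξ·ΔH°_rxn = 19.651 × 19.4 = 381.23 kJ/s
Sensible, feed 144→25 °C: -1261.2 kJ/s
Outlet flows (mol/s): A 17.149, B 17.149, C 19.651, H₂O 19.651
Sensible, products 25→176 °C: 1760.6 kJ/s
Q = ΔH = 880.62 kJ/s = 880.62 kW
Heat supplied = 3170.2 MJ/h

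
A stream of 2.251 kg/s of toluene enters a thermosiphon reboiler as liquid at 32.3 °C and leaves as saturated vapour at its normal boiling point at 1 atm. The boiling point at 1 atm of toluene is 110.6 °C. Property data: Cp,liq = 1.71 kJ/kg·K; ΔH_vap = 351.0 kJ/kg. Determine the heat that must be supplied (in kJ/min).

liquid 32.3→110.6 °C: 133.89 kJ/kg
vaporisation at 110.6 °C: 351 kJ/kg
Δh = 133.89 + 351 = 484.89 kJ/kg
Q = ṁ·Δh = 2.251 kg/s × 484.89 kJ/kg = 1091.5 kJ/s
|Q| = 1091.5 kW = 65490 kJ/min

Q = 65500 kJ/min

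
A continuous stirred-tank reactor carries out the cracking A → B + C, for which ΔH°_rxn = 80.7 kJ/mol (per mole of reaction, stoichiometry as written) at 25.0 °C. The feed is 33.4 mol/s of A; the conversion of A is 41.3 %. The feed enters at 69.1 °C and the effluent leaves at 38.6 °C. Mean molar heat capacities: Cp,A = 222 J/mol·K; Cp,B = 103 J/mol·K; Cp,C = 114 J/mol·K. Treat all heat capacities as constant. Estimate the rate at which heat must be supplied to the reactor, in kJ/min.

Extent of reaction ξ = 0.413 × 33.4 = 13.794 mol/s
Reaction term: ξ·ΔH°_rxn = 13.794 × 80.7 = 1113.2 kJ/s
Sensible, feed 69.1→25 °C: -326.99 kJ/s
Outlet flows (mol/s): A 19.606, B 13.794, C 13.794
Sensible, products 25→38.6 °C: 99.903 kJ/s
Q = ΔH = 886.1 kJ/s = 886.1 kW
Heat supplied = 53166 kJ/min

Q_in = 53200 kJ/min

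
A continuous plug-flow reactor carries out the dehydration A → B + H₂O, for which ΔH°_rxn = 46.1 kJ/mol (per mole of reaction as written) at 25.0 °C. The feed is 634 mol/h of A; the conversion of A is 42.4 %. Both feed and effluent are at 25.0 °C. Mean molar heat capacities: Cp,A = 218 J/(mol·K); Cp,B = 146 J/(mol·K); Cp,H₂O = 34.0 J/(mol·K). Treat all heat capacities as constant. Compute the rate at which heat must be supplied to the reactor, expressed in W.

Extent of reaction ξ = 0.424 × 634 = 268.82 mol/h
Reaction term: ξ·ΔH°_rxn = 268.82 × 46.1 = 12392 kJ/h
Q = ΔH = 12392 kJ/h = 3.4423 kW
Heat supplied = 3442.3 W

Q_in = 3440 W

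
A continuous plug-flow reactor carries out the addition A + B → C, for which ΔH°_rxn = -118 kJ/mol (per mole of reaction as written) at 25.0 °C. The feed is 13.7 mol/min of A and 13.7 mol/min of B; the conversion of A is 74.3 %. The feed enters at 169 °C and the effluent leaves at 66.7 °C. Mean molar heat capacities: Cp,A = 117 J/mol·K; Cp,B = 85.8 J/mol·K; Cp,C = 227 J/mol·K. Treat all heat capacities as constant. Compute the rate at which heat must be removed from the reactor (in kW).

Extent of reaction ξ = 0.743 × 13.7 = 10.179 mol/min
Reaction term: ξ·ΔH°_rxn = 10.179 × -118 = -1201.1 kJ/min
Sensible, feed 169→25 °C: -400.08 kJ/min
Outlet flows (mol/min): A 3.5209, B 3.5209, C 10.179
Sensible, products 25→66.7 °C: 126.13 kJ/min
Q = ΔH = -1475.1 kJ/min = -24.585 kW
Heat removed = 24.585 kW

Q_out = 24.6 kW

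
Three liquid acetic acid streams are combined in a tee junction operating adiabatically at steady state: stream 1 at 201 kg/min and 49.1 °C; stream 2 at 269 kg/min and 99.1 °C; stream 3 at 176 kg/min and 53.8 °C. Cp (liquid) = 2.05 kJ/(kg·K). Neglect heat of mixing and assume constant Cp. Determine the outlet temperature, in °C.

T_out = 71.2 °C

Energy balance with Q = 0: Σ ṁᵢCp,ᵢ(T_out − Tᵢ) = 0
Σ ṁᵢCp,ᵢTᵢ = 201×2.05×49.1 + 269×2.05×99.1 + 176×2.05×53.8 = 94291
Σ ṁᵢCp,ᵢ = 201×2.05 + 269×2.05 + 176×2.05 = 1324.3
T_out = 94291 / 1324.3 = 71.201 °C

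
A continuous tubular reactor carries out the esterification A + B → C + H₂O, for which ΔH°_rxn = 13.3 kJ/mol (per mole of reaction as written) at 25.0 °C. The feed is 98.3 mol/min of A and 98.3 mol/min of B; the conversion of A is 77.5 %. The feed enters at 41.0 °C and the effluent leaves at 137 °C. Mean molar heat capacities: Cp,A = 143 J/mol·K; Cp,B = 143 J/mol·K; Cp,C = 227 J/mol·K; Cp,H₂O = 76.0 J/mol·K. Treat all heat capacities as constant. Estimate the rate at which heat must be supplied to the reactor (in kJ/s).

Extent of reaction ξ = 0.775 × 98.3 = 76.183 mol/min
Reaction term: ξ·ΔH°_rxn = 76.183 × 13.3 = 1013.2 kJ/min
Sensible, feed 41.0→25 °C: -449.82 kJ/min
Outlet flows (mol/min): A 22.117, B 22.117, C 76.183, H₂O 76.183
Sensible, products 25→137 °C: 3293.8 kJ/min
Q = ΔH = 3857.2 kJ/min = 64.287 kW
Heat supplied = 64.287 kJ/s

Q_in = 64.3 kJ/s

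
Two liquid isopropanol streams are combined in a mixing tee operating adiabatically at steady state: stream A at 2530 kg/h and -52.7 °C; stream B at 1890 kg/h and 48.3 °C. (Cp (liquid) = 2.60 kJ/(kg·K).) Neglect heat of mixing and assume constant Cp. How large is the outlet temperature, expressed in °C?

T_out = -9.51 °C

Energy balance with Q = 0: Σ ṁᵢCp,ᵢ(T_out − Tᵢ) = 0
T_out = Σ ṁᵢCp,ᵢTᵢ / Σ ṁᵢCp,ᵢ
      = -109310 / 11492 = -9.5122 °C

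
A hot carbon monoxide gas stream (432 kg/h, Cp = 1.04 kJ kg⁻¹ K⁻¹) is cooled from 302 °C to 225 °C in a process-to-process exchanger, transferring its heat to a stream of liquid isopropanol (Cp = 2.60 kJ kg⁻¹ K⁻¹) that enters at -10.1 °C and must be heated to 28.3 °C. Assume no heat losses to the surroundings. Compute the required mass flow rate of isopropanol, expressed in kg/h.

Heat released by hot stream: Q = 432 × 1.04 × (302 − 225) = 34595 kJ/h
Energy balance on cold side (adiabatic exchanger): Q = ṁ_c·Cp_c·(T_c,out − T_c,in)
ṁ_c = 34595 / [2.60 × (28.3 − -10.1)] = 346.5 kg/h

ṁ_c = 347 kg/h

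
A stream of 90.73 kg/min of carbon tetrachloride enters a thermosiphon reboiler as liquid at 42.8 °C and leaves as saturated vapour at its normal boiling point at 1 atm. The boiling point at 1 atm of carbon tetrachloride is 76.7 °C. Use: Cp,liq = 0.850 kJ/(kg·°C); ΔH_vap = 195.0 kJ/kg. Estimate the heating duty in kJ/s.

liquid 42.8→76.7 °C: 28.815 kJ/kg
vaporisation at 76.7 °C: 195 kJ/kg
Δh = 28.815 + 195 = 223.81 kJ/kg
Q = ṁ·Δh = 90.73 kg/min × 223.81 kJ/kg = 20307 kJ/min
|Q| = 338.45 kW

Q = 338 kJ/s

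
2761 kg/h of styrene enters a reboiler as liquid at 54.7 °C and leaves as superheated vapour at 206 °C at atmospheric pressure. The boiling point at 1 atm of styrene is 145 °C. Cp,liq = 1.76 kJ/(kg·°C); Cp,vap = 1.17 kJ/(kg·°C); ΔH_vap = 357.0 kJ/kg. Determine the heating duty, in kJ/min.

Q = 27000 kJ/min

liquid 54.7→145 °C: 158.93 kJ/kg
vaporisation at 145 °C: 357 kJ/kg
vapour 145→206 °C: 71.37 kJ/kg
Δh = 158.93 + 357 + 71.37 = 587.3 kJ/kg
Q = ṁ·Δh = 2761 kg/h × 587.3 kJ/kg = 1.6215e+06 kJ/h
|Q| = 450.42 kW = 27025 kJ/min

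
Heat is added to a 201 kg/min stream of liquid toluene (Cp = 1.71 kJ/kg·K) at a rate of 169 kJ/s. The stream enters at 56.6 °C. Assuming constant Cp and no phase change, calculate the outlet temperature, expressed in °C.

Q = 169 kJ/s = 10140 kJ/min
ΔT = Q/(ṁ·Cp) = 10140/(201×1.71) = 29.502 K
T_out = 56.6 + 29.502 = 86.102 °C

T_out = 86.1 °C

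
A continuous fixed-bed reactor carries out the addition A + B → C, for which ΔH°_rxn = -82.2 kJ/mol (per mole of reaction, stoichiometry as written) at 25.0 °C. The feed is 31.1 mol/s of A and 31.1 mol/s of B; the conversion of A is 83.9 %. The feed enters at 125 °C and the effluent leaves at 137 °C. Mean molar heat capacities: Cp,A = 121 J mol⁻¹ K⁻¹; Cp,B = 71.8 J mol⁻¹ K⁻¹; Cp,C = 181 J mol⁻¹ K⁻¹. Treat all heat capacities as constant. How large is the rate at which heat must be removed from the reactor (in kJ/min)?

Extent of reaction ξ = 0.839 × 31.1 = 26.093 mol/s
Reaction term: ξ·ΔH°_rxn = 26.093 × -82.2 = -2144.8 kJ/s
Sensible, feed 125→25 °C: -599.61 kJ/s
Outlet flows (mol/s): A 5.0071, B 5.0071, C 26.093
Sensible, products 25→137 °C: 637.08 kJ/s
Q = ΔH = -2107.4 kJ/s = -2107.4 kW
Heat removed = 126440 kJ/min

Q_out = 126000 kJ/min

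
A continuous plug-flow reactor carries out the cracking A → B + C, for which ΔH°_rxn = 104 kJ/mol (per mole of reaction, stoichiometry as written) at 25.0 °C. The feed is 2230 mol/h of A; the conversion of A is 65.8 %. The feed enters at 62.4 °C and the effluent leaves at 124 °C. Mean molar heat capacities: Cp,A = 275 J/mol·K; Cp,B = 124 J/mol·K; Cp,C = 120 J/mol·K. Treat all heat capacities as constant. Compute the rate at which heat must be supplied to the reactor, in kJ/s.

Q_in = 51.6 kJ/s

Extent of reaction ξ = 0.658 × 2230 = 1467.3 mol/h
Reaction term: ξ·ΔH°_rxn = 1467.3 × 104 = 152600 kJ/h
Sensible, feed 62.4→25 °C: -22936 kJ/h
Outlet flows (mol/h): A 762.66, B 1467.3, C 1467.3
Sensible, products 25→124 °C: 56208 kJ/h
Q = ΔH = 185880 kJ/h = 51.632 kW
Heat supplied = 51.632 kJ/s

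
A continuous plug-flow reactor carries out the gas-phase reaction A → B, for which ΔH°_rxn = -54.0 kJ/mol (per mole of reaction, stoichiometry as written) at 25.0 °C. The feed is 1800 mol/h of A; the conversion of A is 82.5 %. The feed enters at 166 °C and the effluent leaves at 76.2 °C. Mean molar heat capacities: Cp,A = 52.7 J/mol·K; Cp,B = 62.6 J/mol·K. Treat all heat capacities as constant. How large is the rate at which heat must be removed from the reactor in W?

Q_out = 24400 W

Extent of reaction ξ = 0.825 × 1800 = 1485 mol/h
Reaction term: ξ·ΔH°_rxn = 1485 × -54.0 = -80190 kJ/h
Sensible, feed 166→25 °C: -13375 kJ/h
Outlet flows (mol/h): A 315, B 1485
Sensible, products 25→76.2 °C: 5609.5 kJ/h
Q = ΔH = -87956 kJ/h = -24.432 kW
Heat removed = 24432 W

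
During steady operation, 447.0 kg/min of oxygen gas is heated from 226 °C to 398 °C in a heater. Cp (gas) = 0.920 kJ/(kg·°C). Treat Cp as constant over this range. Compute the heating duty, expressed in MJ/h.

Q = ṁ·Cp·ΔT = 447.0 × 0.920 × (398 − 226) = 70733 kJ/min
Converting: 70733 / 60 s = 1178.9 kW
Heating duty = 4244 MJ/h

Q = 4240 MJ/h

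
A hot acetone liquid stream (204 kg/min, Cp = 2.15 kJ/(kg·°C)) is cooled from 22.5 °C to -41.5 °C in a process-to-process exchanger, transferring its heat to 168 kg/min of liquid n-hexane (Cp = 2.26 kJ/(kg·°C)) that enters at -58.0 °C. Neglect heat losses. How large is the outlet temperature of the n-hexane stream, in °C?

Heat released by hot stream: Q = 204 × 2.15 × (22.5 − -41.5) = 28070 kJ/min
Energy balance on cold side (adiabatic exchanger): Q = ṁ_c·Cp_c·(T_c,out − T_c,in)
T_c,out = -58.0 + 28070/(168 × 2.26) = 15.932 °C

T_c,out = 15.9 °C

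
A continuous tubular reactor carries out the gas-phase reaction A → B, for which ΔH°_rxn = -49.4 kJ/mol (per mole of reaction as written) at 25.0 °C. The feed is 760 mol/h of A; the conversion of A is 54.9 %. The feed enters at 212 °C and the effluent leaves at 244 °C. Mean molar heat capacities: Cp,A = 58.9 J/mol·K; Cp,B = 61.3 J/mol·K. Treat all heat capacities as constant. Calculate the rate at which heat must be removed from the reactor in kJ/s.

Q_out = 5.27 kJ/s

Extent of reaction ξ = 0.549 × 760 = 417.24 mol/h
Reaction term: ξ·ΔH°_rxn = 417.24 × -49.4 = -20612 kJ/h
Sensible, feed 212→25 °C: -8370.9 kJ/h
Outlet flows (mol/h): A 342.76, B 417.24
Sensible, products 25→244 °C: 10023 kJ/h
Q = ΔH = -18960 kJ/h = -5.2666 kW
Heat removed = 5.2666 kJ/s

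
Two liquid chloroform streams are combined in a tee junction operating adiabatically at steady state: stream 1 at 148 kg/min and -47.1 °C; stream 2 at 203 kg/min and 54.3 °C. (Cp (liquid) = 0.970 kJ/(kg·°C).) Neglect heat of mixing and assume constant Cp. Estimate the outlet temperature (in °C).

Energy balance with Q = 0: Σ ṁᵢCp,ᵢ(T_out − Tᵢ) = 0
Σ ṁᵢCp,ᵢTᵢ = 148×0.970×-47.1 + 203×0.970×54.3 = 3930.5
Σ ṁᵢCp,ᵢ = 148×0.970 + 203×0.970 = 340.47
T_out = 3930.5 / 340.47 = 11.544 °C

T_out = 11.5 °C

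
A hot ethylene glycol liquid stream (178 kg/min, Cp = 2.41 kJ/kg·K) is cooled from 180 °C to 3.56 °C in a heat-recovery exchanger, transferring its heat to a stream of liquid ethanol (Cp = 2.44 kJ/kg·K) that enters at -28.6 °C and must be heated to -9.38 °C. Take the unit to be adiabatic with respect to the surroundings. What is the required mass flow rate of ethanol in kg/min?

Heat released by hot stream: Q = 178 × 2.41 × (180 − 3.56) = 75689 kJ/min
Energy balance on cold side (adiabatic exchanger): Q = ṁ_c·Cp_c·(T_c,out − T_c,in)
ṁ_c = 75689 / [2.44 × (-9.38 − -28.6)] = 1614 kg/min

ṁ_c = 1610 kg/min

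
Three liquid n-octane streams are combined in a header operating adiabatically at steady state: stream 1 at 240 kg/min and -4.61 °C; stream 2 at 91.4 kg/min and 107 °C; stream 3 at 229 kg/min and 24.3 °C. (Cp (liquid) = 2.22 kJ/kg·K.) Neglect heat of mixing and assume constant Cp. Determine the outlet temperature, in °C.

T_out = 25.4 °C

Energy balance with Q = 0: Σ ṁᵢCp,ᵢ(T_out − Tᵢ) = 0
Σ ṁᵢCp,ᵢTᵢ = 240×2.22×-4.61 + 91.4×2.22×107 + 229×2.22×24.3 = 31609
Σ ṁᵢCp,ᵢ = 240×2.22 + 91.4×2.22 + 229×2.22 = 1244.1
T_out = 31609 / 1244.1 = 25.407 °C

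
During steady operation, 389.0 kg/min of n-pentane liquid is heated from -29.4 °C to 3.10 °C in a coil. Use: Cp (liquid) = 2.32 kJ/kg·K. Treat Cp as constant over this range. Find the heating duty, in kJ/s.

Q = ṁ·Cp·ΔT = 389.0 × 2.32 × (3.10 − -29.4) = 29331 kJ/min
Converting: 29331 / 60 s = 488.84 kW

Q = 489 kJ/s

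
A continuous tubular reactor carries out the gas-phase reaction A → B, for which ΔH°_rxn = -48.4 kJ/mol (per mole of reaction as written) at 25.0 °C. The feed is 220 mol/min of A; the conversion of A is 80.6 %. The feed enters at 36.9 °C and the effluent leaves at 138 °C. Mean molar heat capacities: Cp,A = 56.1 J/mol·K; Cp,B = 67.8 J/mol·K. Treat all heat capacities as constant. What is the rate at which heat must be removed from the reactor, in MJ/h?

Extent of reaction ξ = 0.806 × 220 = 177.32 mol/min
Reaction term: ξ·ΔH°_rxn = 177.32 × -48.4 = -8582.3 kJ/min
Sensible, feed 36.9→25 °C: -146.87 kJ/min
Outlet flows (mol/min): A 42.68, B 177.32
Sensible, products 25→138 °C: 1629.1 kJ/min
Q = ΔH = -7100.1 kJ/min = -118.33 kW
Heat removed = 426 MJ/h

Q_out = 426 MJ/h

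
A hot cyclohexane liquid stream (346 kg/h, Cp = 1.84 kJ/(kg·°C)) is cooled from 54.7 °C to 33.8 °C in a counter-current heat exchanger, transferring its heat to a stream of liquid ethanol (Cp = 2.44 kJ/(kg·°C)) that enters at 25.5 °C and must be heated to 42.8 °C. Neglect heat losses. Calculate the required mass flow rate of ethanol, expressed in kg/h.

Heat released by hot stream: Q = 346 × 1.84 × (54.7 − 33.8) = 13306 kJ/h
Energy balance on cold side (adiabatic exchanger): Q = ṁ_c·Cp_c·(T_c,out − T_c,in)
ṁ_c = 13306 / [2.44 × (42.8 − 25.5)] = 315.21 kg/h

ṁ_c = 315 kg/h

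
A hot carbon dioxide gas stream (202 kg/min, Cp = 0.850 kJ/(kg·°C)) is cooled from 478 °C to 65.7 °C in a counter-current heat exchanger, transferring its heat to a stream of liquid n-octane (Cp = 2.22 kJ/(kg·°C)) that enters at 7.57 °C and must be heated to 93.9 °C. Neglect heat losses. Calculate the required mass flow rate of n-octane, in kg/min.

ṁ_c = 369 kg/min

Heat released by hot stream: Q = 202 × 0.850 × (478 − 65.7) = 70792 kJ/min
Energy balance on cold side (adiabatic exchanger): Q = ṁ_c·Cp_c·(T_c,out − T_c,in)
ṁ_c = 70792 / [2.22 × (93.9 − 7.57)] = 369.38 kg/min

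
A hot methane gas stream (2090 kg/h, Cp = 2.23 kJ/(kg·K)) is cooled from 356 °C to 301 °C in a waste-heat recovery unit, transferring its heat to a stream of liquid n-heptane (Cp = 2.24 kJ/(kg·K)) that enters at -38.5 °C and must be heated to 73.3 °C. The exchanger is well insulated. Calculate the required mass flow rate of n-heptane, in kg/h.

Heat released by hot stream: Q = 2090 × 2.23 × (356 − 301) = 256340 kJ/h
Energy balance on cold side (adiabatic exchanger): Q = ṁ_c·Cp_c·(T_c,out − T_c,in)
ṁ_c = 256340 / [2.24 × (73.3 − -38.5)] = 1023.6 kg/h

ṁ_c = 1020 kg/h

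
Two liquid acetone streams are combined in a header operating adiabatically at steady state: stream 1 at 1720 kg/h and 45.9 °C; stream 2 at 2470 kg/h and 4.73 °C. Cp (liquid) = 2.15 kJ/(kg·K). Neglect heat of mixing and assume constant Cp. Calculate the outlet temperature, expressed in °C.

Energy balance with Q = 0: Σ ṁᵢCp,ᵢ(T_out − Tᵢ) = 0
T_out = Σ ṁᵢCp,ᵢTᵢ / Σ ṁᵢCp,ᵢ
      = 194860 / 9008.5 = 21.63 °C

T_out = 21.6 °C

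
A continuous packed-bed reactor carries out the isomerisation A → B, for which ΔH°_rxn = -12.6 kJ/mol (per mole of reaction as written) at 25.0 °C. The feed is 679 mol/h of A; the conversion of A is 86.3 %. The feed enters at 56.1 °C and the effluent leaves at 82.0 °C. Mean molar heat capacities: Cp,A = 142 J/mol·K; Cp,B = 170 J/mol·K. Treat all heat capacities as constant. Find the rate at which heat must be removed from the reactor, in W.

Q_out = 1100 W

Extent of reaction ξ = 0.863 × 679 = 585.98 mol/h
Reaction term: ξ·ΔH°_rxn = 585.98 × -12.6 = -7383.3 kJ/h
Sensible, feed 56.1→25 °C: -2998.6 kJ/h
Outlet flows (mol/h): A 93.023, B 585.98
Sensible, products 25→82.0 °C: 6431 kJ/h
Q = ΔH = -3950.9 kJ/h = -1.0975 kW
Heat removed = 1097.5 W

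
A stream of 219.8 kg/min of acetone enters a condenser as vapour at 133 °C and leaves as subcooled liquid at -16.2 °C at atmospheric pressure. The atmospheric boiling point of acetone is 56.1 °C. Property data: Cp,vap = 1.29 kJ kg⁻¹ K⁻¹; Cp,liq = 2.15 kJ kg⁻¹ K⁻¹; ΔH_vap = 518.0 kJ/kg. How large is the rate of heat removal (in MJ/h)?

vapour 133→56.1 °C: -99.201 kJ/kg
condensation at 56.1 °C: -518 kJ/kg
liquid 56.1→-16.2 °C: -155.44 kJ/kg
Δh = -99.201 + -518 + -155.44 = -772.65 kJ/kg
Q = ṁ·Δh = 219.8 kg/min × -772.65 kJ/kg = -169830 kJ/min
|Q| = 2830.5 kW = 10190 MJ/h

Q_c = 10200 MJ/h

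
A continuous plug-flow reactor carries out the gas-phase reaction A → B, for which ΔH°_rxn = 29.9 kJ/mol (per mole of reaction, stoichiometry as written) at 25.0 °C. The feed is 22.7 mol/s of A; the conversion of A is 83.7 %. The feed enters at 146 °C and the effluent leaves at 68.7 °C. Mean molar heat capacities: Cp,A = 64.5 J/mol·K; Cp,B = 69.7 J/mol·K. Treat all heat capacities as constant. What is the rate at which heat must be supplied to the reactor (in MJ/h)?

Q_in = 1650 MJ/h

Extent of reaction ξ = 0.837 × 22.7 = 19 mol/s
Reaction term: ξ·ΔH°_rxn = 19 × 29.9 = 568.1 kJ/s
Sensible, feed 146→25 °C: -177.16 kJ/s
Outlet flows (mol/s): A 3.7001, B 19
Sensible, products 25→68.7 °C: 68.301 kJ/s
Q = ΔH = 459.24 kJ/s = 459.24 kW
Heat supplied = 1653.2 MJ/h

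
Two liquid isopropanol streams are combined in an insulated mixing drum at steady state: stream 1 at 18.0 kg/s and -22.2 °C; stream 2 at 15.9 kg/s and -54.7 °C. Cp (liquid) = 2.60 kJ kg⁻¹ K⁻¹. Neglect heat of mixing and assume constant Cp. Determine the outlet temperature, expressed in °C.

T_out = -37.4 °C

Energy balance with Q = 0: Σ ṁᵢCp,ᵢ(T_out − Tᵢ) = 0
Σ ṁᵢCp,ᵢTᵢ = 18.0×2.60×-22.2 + 15.9×2.60×-54.7 = -3300.3
Σ ṁᵢCp,ᵢ = 18.0×2.60 + 15.9×2.60 = 88.14
T_out = -3300.3 / 88.14 = -37.443 °C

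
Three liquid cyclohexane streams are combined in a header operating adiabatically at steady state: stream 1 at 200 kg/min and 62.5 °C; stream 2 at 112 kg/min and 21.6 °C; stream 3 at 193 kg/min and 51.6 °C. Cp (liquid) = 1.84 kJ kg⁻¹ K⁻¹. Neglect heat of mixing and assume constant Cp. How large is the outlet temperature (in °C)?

Energy balance with Q = 0: Σ ṁᵢCp,ᵢ(T_out − Tᵢ) = 0
T_out = Σ ṁᵢCp,ᵢTᵢ / Σ ṁᵢCp,ᵢ
      = 45776 / 929.2 = 49.263 °C

T_out = 49.3 °C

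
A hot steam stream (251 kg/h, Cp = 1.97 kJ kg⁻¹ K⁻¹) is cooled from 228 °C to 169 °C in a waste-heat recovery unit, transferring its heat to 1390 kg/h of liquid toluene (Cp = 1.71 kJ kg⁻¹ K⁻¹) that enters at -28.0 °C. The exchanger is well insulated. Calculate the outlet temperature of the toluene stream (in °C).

Heat released by hot stream: Q = 251 × 1.97 × (228 − 169) = 29174 kJ/h
Energy balance on cold side (adiabatic exchanger): Q = ṁ_c·Cp_c·(T_c,out − T_c,in)
T_c,out = -28.0 + 29174/(1390 × 1.71) = -15.726 °C

T_c,out = -15.7 °C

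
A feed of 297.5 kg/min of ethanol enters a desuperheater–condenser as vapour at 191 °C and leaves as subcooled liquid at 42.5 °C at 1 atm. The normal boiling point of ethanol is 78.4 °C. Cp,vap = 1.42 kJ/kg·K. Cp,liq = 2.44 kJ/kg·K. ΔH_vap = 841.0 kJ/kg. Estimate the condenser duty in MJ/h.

Q_c = 19400 MJ/h

vapour 191→78.4 °C: -159.89 kJ/kg
condensation at 78.4 °C: -841 kJ/kg
liquid 78.4→42.5 °C: -87.596 kJ/kg
Δh = -159.89 + -841 + -87.596 = -1088.5 kJ/kg
Q = ṁ·Δh = 297.5 kg/min × -1088.5 kJ/kg = -323830 kJ/min
|Q| = 5397.1 kW = 19430 MJ/h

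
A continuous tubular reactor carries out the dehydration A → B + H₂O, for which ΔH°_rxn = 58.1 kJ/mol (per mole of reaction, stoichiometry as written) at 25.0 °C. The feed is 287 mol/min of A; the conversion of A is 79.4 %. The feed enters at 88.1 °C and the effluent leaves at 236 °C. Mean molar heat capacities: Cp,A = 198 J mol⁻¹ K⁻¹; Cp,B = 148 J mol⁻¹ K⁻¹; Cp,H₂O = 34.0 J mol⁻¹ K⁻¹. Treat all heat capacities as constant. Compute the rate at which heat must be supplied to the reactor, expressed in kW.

Extent of reaction ξ = 0.794 × 287 = 227.88 mol/min
Reaction term: ξ·ΔH°_rxn = 227.88 × 58.1 = 13240 kJ/min
Sensible, feed 88.1→25 °C: -3585.7 kJ/min
Outlet flows (mol/min): A 59.122, B 227.88, H₂O 227.88
Sensible, products 25→236 °C: 11221 kJ/min
Q = ΔH = 20875 kJ/min = 347.92 kW
Heat supplied = 347.92 kW

Q_in = 348 kW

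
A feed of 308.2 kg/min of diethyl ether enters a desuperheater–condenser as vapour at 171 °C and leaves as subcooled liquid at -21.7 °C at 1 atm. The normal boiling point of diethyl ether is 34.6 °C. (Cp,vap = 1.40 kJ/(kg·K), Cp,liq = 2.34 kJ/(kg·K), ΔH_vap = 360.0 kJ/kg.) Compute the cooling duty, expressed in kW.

Q_c = 3510 kW

vapour 171→34.6 °C: -190.96 kJ/kg
condensation at 34.6 °C: -360 kJ/kg
liquid 34.6→-21.7 °C: -131.74 kJ/kg
Δh = -190.96 + -360 + -131.74 = -682.7 kJ/kg
Q = ṁ·Δh = 308.2 kg/min × -682.7 kJ/kg = -210410 kJ/min
|Q| = 3506.8 kW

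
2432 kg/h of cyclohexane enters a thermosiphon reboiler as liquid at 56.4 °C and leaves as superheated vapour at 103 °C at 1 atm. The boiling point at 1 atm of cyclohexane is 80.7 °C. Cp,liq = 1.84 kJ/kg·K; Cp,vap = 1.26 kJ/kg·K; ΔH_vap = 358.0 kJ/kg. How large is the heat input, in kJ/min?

liquid 56.4→80.7 °C: 44.712 kJ/kg
vaporisation at 80.7 °C: 358 kJ/kg
vapour 80.7→103 °C: 28.098 kJ/kg
Δh = 44.712 + 358 + 28.098 = 430.81 kJ/kg
Q = ṁ·Δh = 2432 kg/h × 430.81 kJ/kg = 1.0477e+06 kJ/h
|Q| = 291.04 kW = 17462 kJ/min

Q = 17500 kJ/min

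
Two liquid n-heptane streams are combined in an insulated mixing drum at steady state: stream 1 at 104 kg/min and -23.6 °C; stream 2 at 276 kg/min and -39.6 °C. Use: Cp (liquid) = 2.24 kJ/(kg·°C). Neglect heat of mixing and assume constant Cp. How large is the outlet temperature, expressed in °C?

T_out = -35.2 °C

Energy balance with Q = 0: Σ ṁᵢCp,ᵢ(T_out − Tᵢ) = 0
T_out = Σ ṁᵢCp,ᵢTᵢ / Σ ṁᵢCp,ᵢ
      = -29980 / 851.2 = -35.221 °C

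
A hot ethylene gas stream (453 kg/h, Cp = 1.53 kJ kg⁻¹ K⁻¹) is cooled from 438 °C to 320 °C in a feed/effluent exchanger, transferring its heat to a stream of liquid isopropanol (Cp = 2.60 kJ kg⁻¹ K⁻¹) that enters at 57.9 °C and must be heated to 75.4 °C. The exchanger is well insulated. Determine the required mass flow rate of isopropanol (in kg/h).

Heat released by hot stream: Q = 453 × 1.53 × (438 − 320) = 81785 kJ/h
Energy balance on cold side (adiabatic exchanger): Q = ṁ_c·Cp_c·(T_c,out − T_c,in)
ṁ_c = 81785 / [2.60 × (75.4 − 57.9)] = 1797.5 kg/h

ṁ_c = 1800 kg/h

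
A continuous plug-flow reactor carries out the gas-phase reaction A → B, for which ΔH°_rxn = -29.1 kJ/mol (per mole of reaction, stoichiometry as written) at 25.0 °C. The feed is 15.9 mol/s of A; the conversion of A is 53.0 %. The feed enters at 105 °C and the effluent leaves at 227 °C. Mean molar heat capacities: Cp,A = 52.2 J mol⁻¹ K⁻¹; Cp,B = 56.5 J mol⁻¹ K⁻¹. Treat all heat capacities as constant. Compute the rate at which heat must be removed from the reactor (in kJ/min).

Extent of reaction ξ = 0.530 × 15.9 = 8.427 mol/s
Reaction term: ξ·ΔH°_rxn = 8.427 × -29.1 = -245.23 kJ/s
Sensible, feed 105→25 °C: -66.398 kJ/s
Outlet flows (mol/s): A 7.473, B 8.427
Sensible, products 25→227 °C: 174.98 kJ/s
Q = ΔH = -136.65 kJ/s = -136.65 kW
Heat removed = 8198.9 kJ/min

Q_out = 8200 kJ/min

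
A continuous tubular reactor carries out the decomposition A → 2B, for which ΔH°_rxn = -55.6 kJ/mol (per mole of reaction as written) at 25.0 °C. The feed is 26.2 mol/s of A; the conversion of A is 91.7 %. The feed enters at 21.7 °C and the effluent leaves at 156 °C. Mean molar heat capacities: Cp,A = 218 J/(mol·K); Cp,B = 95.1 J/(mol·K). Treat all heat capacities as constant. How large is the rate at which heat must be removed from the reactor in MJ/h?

Q_out = 2360 MJ/h

Extent of reaction ξ = 0.917 × 26.2 = 24.025 mol/s
Reaction term: ξ·ΔH°_rxn = 24.025 × -55.6 = -1335.8 kJ/s
Sensible, feed 21.7→25 °C: 18.848 kJ/s
Outlet flows (mol/s): A 2.1746, B 48.051
Sensible, products 25→156 °C: 660.72 kJ/s
Q = ΔH = -656.24 kJ/s = -656.24 kW
Heat removed = 2362.5 MJ/h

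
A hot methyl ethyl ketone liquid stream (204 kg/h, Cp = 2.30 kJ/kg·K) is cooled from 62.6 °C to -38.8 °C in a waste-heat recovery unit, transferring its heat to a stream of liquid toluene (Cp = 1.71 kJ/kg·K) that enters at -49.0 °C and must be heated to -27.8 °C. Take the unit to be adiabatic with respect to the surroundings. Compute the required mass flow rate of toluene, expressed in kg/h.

ṁ_c = 1310 kg/h

Heat released by hot stream: Q = 204 × 2.30 × (62.6 − -38.8) = 47577 kJ/h
Energy balance on cold side (adiabatic exchanger): Q = ṁ_c·Cp_c·(T_c,out − T_c,in)
ṁ_c = 47577 / [1.71 × (-27.8 − -49.0)] = 1312.4 kg/h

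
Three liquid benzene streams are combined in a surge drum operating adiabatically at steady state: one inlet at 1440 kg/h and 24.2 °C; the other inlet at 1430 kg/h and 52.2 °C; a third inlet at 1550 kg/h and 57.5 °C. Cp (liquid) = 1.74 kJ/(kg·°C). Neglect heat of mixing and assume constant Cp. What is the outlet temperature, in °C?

T_out = 44.9 °C

No heat crosses the boundary, so H_out = H_in.
Σ ṁᵢCp,ᵢTᵢ = 1440×1.74×24.2 + 1430×1.74×52.2 + 1550×1.74×57.5 = 345600
Σ ṁᵢCp,ᵢ = 1440×1.74 + 1430×1.74 + 1550×1.74 = 7690.8
T_out = 345600 / 7690.8 = 44.936 °C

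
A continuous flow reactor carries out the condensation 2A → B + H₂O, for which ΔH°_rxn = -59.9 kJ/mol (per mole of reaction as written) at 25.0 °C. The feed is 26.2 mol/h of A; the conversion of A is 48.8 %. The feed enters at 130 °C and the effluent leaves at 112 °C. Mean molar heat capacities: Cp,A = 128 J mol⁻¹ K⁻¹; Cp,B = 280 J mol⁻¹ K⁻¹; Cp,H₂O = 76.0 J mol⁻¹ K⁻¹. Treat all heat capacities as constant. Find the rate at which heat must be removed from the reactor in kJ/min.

Q_out = 6.46 kJ/min

Extent of reaction ξ = 0.488 × 26.2 / 2 = 6.3928 mol/h
Reaction term: ξ·ΔH°_rxn = 6.3928 × -59.9 = -382.93 kJ/h
Sensible, feed 130→25 °C: -352.13 kJ/h
Outlet flows (mol/h): A 13.414, B 6.3928, H₂O 6.3928
Sensible, products 25→112 °C: 347.38 kJ/h
Q = ΔH = -387.68 kJ/h = -0.10769 kW
Heat removed = 6.4613 kJ/min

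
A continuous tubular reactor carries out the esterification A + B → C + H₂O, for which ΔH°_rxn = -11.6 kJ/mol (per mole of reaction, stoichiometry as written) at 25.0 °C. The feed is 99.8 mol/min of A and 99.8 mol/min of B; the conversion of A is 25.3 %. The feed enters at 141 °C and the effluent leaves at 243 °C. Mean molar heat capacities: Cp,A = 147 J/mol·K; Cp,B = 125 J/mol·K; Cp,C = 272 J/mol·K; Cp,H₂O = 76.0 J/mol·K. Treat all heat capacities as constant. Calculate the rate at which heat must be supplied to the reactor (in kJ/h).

Extent of reaction ξ = 0.253 × 99.8 = 25.249 mol/min
Reaction term: ξ·ΔH°_rxn = 25.249 × -11.6 = -292.89 kJ/min
Sensible, feed 141→25 °C: -3148.9 kJ/min
Outlet flows (mol/min): A 74.551, B 74.551, C 25.249, H₂O 25.249
Sensible, products 25→243 °C: 6336.1 kJ/min
Q = ΔH = 2894.3 kJ/min = 48.238 kW
Heat supplied = 173660 kJ/h

Q_in = 174000 kJ/h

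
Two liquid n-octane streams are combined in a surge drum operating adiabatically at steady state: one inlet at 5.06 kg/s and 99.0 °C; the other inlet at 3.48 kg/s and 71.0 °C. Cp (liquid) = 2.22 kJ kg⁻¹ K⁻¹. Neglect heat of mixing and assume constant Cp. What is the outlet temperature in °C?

Energy balance with Q = 0: Σ ṁᵢCp,ᵢ(T_out − Tᵢ) = 0
Σ ṁᵢCp,ᵢTᵢ = 5.06×2.22×99.0 + 3.48×2.22×71.0 = 1660.6
Σ ṁᵢCp,ᵢ = 5.06×2.22 + 3.48×2.22 = 18.959
T_out = 1660.6 / 18.959 = 87.59 °C

T_out = 87.6 °C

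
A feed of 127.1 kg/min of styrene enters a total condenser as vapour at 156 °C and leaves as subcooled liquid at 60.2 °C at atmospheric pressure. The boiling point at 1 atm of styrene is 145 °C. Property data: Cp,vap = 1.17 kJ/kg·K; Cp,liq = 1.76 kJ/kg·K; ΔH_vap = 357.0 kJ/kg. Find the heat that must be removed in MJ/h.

vapour 156→145 °C: -12.87 kJ/kg
condensation at 145 °C: -357 kJ/kg
liquid 145→60.2 °C: -149.25 kJ/kg
Δh = -12.87 + -357 + -149.25 = -519.12 kJ/kg
Q = ṁ·Δh = 127.1 kg/min × -519.12 kJ/kg = -65980 kJ/min
|Q| = 1099.7 kW = 3958.8 MJ/h

Q_c = 3960 MJ/h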